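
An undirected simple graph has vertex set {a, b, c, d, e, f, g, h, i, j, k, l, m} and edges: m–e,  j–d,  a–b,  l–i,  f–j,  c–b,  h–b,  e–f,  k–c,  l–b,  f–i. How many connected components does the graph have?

Component: {g}
Component: {a, b, c, d, e, f, h, i, j, k, l, m}

2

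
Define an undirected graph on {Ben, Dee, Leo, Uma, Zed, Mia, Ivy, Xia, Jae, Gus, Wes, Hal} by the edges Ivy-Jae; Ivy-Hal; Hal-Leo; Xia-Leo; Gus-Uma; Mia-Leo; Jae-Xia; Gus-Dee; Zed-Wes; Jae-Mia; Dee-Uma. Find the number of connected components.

4

Component: {Ben}
Component: {Zed, Wes}
Component: {Dee, Uma, Gus}
Component: {Leo, Mia, Ivy, Xia, Jae, Hal}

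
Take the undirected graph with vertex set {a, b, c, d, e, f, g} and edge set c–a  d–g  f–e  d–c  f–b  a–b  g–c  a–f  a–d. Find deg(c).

3

Neighbors of c: a, d, g.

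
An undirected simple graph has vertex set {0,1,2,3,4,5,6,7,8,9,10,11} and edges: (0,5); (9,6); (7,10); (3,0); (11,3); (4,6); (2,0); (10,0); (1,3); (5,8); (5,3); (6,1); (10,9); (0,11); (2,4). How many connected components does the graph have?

Component: {0, 1, 2, 3, 4, 5, 6, 7, 8, 9, 10, 11}

1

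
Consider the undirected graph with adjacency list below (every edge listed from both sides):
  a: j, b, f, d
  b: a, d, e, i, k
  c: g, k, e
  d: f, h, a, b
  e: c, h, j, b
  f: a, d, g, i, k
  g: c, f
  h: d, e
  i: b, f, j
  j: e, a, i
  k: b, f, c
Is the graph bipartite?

No

f-a-d-f is an odd cycle (length 3), and a bipartite graph can contain only even cycles.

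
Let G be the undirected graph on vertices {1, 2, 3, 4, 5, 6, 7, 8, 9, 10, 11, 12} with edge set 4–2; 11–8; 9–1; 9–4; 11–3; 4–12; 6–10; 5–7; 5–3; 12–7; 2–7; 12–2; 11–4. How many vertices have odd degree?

Degrees: 1:1, 2:3, 3:2, 4:4, 5:2, 6:1, 7:3, 8:1, 9:2, 10:1, 11:3, 12:3
Odd-degree vertices: 1, 2, 6, 7, 8, 10, 11, 12.

8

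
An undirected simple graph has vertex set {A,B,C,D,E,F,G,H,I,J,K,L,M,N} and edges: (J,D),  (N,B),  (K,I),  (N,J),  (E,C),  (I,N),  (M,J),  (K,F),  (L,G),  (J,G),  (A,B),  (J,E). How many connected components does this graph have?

Component: {H}
Component: {A, B, C, D, E, F, G, I, J, K, L, M, N}

2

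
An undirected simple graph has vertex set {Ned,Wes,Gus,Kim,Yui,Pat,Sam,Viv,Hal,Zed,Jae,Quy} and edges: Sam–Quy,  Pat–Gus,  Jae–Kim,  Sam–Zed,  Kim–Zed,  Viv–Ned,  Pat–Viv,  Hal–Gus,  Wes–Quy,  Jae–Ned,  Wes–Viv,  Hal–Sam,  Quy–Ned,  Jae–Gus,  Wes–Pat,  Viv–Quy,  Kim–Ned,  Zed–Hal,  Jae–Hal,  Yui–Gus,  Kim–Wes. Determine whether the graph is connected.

Yes

A breadth-first search from Ned visits Ned, Jae, Quy, Viv, Kim, Hal, Gus, Sam, Wes, Pat, Zed, Yui — all 12 vertices — so the graph is connected.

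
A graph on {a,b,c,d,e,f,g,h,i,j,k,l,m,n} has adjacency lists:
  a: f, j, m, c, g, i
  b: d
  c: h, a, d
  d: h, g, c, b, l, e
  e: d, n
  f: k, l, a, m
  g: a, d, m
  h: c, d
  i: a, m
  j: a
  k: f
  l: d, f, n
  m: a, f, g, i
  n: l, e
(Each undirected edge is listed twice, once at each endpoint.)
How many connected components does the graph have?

Component: {a, b, c, d, e, f, g, h, i, j, k, l, m, n}

1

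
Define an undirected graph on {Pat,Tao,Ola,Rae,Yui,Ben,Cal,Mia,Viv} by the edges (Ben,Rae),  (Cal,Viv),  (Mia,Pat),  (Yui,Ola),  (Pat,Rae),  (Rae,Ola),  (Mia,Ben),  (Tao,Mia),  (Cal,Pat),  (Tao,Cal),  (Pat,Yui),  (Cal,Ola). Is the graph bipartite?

Yes

Partition the vertices as {Rae, Yui, Cal, Mia} vs {Pat, Tao, Ola, Ben, Viv}. Each listed edge has one endpoint in each part, so the graph is bipartite.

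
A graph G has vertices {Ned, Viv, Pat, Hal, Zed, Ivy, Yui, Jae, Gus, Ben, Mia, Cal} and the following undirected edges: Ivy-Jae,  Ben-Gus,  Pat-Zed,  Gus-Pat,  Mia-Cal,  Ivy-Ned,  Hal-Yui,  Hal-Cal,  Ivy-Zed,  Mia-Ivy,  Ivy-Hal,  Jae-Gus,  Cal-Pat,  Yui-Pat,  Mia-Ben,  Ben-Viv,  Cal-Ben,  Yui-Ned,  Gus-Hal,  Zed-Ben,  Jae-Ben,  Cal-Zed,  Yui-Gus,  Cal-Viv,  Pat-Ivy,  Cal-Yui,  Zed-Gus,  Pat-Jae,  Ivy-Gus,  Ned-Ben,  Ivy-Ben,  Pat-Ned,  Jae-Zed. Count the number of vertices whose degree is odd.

6

Degrees: Ned:4, Viv:2, Pat:7, Hal:4, Zed:6, Ivy:8, Yui:5, Jae:5, Gus:7, Ben:8, Mia:3, Cal:7
Odd-degree vertices: Pat, Yui, Jae, Gus, Mia, Cal.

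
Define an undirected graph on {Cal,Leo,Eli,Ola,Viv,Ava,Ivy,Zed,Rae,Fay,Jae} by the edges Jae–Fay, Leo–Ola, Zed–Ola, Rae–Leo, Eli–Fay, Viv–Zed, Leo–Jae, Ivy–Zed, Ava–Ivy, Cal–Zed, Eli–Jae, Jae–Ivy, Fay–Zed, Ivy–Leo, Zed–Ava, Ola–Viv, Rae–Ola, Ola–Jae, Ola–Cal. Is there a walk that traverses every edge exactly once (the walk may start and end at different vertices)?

Yes

Degrees: Cal:2, Leo:4, Eli:2, Ola:6, Viv:2, Ava:2, Ivy:4, Zed:6, Rae:2, Fay:3, Jae:5
Odd-degree vertices: Fay, Jae (2 total).
With 2 odd-degree vertices and all edges in one connected piece, an Eulerian trail exists (from Fay to Jae).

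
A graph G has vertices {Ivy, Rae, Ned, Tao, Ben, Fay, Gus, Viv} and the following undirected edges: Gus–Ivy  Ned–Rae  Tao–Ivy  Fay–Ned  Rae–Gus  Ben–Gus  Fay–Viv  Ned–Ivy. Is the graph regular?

Degrees: Ivy:3, Rae:2, Ned:3, Tao:1, Ben:1, Fay:2, Gus:3, Viv:1
Degrees are not all equal (e.g. deg(Tao)=1 but deg(Ivy)=3); not regular.

No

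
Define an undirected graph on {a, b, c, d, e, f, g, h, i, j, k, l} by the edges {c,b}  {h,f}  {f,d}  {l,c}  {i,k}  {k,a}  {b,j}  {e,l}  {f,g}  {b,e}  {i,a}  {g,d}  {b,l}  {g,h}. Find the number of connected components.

3

Component: {a, i, k}
Component: {d, f, g, h}
Component: {b, c, e, j, l}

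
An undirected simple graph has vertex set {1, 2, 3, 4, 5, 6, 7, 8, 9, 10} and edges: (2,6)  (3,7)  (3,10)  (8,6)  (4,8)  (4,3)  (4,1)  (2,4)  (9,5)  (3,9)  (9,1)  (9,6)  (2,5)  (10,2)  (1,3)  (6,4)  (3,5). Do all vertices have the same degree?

No

Degrees: 1:3, 2:4, 3:6, 4:5, 5:3, 6:4, 7:1, 8:2, 9:4, 10:2
Degrees are not all equal (e.g. deg(7)=1 but deg(3)=6); not regular.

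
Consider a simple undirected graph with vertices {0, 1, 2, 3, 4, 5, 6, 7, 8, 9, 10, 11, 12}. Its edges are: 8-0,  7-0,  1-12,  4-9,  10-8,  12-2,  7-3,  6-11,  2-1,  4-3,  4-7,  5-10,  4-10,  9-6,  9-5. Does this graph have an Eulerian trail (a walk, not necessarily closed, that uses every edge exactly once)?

No

Degrees: 0:2, 1:2, 2:2, 3:2, 4:4, 5:2, 6:2, 7:3, 8:2, 9:3, 10:3, 11:1, 12:2
Odd-degree vertices: 7, 9, 10, 11 (4 total).
With 4 odd-degree vertices (more than two), no single trail can use every edge.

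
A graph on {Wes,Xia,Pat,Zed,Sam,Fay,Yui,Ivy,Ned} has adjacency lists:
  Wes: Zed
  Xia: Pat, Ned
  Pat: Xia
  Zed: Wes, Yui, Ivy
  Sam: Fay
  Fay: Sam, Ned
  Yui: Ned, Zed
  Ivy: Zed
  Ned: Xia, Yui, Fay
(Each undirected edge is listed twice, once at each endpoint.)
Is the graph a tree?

Yes

The graph has 9 vertices and 8 edges.
It is connected with exactly 8 edges, hence acyclic — it is a tree.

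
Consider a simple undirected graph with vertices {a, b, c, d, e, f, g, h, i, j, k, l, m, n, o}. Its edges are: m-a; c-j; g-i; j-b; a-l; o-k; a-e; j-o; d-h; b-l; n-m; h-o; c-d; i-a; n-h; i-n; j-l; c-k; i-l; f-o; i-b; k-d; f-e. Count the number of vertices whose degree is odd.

8

Degrees: a:4, b:3, c:3, d:3, e:2, f:2, g:1, h:3, i:5, j:4, k:3, l:4, m:2, n:3, o:4
Odd-degree vertices: b, c, d, g, h, i, k, n.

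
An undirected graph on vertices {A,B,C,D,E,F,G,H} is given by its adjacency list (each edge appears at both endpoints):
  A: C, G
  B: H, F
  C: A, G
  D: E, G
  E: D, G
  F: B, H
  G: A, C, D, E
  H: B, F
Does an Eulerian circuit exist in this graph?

Degrees: A:2, B:2, C:2, D:2, E:2, F:2, G:4, H:2
All degrees are even, but the edges lie in more than one component, so no single closed walk can cover them all.

No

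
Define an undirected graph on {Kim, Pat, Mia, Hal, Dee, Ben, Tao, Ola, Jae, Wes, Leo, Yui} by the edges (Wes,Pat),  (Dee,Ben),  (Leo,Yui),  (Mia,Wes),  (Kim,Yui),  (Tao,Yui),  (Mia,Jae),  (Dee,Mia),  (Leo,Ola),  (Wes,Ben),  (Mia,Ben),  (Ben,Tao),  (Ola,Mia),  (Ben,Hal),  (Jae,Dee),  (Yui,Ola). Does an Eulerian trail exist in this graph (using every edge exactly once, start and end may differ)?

No

Degrees: Kim:1, Pat:1, Mia:5, Hal:1, Dee:3, Ben:5, Tao:2, Ola:3, Jae:2, Wes:3, Leo:2, Yui:4
Odd-degree vertices: Kim, Pat, Mia, Hal, Dee, Ben, Ola, Wes (8 total).
With 8 odd-degree vertices (more than two), no single trail can use every edge.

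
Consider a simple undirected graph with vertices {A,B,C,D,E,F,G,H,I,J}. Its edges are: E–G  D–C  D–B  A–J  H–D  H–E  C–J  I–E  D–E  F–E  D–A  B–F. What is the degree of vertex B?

2

Neighbors of B: D, F.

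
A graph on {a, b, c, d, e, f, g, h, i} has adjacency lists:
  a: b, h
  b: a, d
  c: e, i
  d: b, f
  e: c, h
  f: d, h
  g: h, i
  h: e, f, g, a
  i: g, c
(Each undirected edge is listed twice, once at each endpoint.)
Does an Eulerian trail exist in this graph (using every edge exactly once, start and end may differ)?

Yes

Degrees: a:2, b:2, c:2, d:2, e:2, f:2, g:2, h:4, i:2
Odd-degree vertices: none (0 total).
The non-isolated vertices are connected and exactly 0 have odd degree, so an Eulerian trail exists.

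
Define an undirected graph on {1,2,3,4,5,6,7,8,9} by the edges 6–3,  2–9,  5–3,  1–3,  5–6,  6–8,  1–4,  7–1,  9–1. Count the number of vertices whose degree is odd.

6

Degrees: 1:4, 2:1, 3:3, 4:1, 5:2, 6:3, 7:1, 8:1, 9:2
Odd-degree vertices: 2, 3, 4, 6, 7, 8.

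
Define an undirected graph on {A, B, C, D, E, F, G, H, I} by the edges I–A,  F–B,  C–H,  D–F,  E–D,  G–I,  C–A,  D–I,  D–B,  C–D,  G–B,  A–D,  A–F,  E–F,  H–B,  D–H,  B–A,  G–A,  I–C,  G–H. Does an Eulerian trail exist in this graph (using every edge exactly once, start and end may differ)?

Degrees: A:6, B:5, C:4, D:7, E:2, F:4, G:4, H:4, I:4
Odd-degree vertices: B, D (2 total).
The non-isolated vertices are connected and exactly 2 have odd degree, so an Eulerian trail exists (from B to D).

Yes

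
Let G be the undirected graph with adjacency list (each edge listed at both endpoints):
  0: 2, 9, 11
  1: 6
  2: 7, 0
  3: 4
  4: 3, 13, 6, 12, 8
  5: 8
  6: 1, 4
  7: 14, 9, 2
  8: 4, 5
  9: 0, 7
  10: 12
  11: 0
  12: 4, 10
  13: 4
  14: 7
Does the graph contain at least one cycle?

Yes

|V| = 15, |E| = 14, number of components = 2.
One cycle is 0-9-7-2-0.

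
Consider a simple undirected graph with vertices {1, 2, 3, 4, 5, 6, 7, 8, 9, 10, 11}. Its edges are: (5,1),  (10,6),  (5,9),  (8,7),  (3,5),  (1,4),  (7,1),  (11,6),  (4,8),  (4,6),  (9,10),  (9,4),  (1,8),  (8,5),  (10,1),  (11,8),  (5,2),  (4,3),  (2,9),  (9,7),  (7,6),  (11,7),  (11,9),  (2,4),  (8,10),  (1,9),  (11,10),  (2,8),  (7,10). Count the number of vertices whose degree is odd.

4

Degrees: 1:6, 2:4, 3:2, 4:6, 5:5, 6:4, 7:6, 8:7, 9:7, 10:6, 11:5
Odd-degree vertices: 5, 8, 9, 11.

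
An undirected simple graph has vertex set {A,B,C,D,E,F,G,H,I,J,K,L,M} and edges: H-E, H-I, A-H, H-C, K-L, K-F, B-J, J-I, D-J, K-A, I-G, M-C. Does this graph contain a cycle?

No

|V| = 13, |E| = 12, number of components = 1.
Since 12 = 13 - 1, the graph is a forest and contains no cycle.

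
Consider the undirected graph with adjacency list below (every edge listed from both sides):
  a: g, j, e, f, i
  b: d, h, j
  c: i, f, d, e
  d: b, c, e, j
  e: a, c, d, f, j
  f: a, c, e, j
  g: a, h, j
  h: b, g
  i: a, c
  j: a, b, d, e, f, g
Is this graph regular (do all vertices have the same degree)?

No

Degrees: a:5, b:3, c:4, d:4, e:5, f:4, g:3, h:2, i:2, j:6
Vertex h has degree 2 while j has degree 6, so the graph is not regular.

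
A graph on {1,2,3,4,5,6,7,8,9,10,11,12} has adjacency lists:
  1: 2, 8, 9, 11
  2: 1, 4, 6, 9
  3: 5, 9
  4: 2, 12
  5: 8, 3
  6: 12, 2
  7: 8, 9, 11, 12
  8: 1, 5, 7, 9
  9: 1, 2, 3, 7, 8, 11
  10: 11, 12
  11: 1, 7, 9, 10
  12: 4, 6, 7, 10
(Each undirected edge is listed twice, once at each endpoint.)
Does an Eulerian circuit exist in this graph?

Yes

Degrees: 1:4, 2:4, 3:2, 4:2, 5:2, 6:2, 7:4, 8:4, 9:6, 10:2, 11:4, 12:4
Every vertex has even degree and the edges form a single connected piece, so an Eulerian circuit exists.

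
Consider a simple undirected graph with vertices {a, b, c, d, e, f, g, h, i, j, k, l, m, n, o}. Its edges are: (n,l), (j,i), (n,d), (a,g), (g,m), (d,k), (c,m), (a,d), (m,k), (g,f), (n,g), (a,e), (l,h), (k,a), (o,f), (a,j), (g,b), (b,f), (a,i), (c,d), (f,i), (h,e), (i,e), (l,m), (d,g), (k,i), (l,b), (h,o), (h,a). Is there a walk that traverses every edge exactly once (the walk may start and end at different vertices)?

Degrees: a:7, b:3, c:2, d:5, e:3, f:4, g:6, h:4, i:5, j:2, k:4, l:4, m:4, n:3, o:2
Odd-degree vertices: a, b, d, e, i, n (6 total).
With 6 odd-degree vertices (more than two), no single trail can use every edge.

No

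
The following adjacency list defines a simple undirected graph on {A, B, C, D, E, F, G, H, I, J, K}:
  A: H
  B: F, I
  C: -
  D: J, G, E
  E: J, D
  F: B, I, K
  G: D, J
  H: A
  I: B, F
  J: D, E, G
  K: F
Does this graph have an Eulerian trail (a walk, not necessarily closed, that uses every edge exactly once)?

No

Degrees: A:1, B:2, C:0, D:3, E:2, F:3, G:2, H:1, I:2, J:3, K:1
Odd-degree vertices: A, D, F, H, J, K (6 total).
An Eulerian trail requires 0 or 2 odd-degree vertices; here there are 6.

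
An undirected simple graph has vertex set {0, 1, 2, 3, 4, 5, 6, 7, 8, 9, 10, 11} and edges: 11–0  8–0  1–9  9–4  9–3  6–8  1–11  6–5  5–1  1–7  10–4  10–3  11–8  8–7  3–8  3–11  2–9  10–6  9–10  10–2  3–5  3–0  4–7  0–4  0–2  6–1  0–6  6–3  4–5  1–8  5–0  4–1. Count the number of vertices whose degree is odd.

8

Degrees: 0:7, 1:7, 2:3, 3:7, 4:6, 5:5, 6:6, 7:3, 8:6, 9:5, 10:5, 11:4
Odd-degree vertices: 0, 1, 2, 3, 5, 7, 9, 10.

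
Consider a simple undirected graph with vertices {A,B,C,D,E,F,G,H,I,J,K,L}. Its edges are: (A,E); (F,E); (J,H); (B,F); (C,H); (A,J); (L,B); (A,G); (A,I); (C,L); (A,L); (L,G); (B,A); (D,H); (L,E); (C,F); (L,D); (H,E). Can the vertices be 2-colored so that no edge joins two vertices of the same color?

The cycle G-A-L-G has length 3, which is odd, so the graph is not bipartite.

No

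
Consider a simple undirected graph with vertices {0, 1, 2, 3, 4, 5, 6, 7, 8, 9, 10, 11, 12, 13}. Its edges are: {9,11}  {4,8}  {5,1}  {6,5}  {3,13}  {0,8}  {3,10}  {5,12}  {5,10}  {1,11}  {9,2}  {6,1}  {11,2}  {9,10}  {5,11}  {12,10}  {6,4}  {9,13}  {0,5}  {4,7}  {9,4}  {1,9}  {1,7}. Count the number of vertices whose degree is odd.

2

Degrees: 0:2, 1:5, 2:2, 3:2, 4:4, 5:6, 6:3, 7:2, 8:2, 9:6, 10:4, 11:4, 12:2, 13:2
Odd-degree vertices: 1, 6.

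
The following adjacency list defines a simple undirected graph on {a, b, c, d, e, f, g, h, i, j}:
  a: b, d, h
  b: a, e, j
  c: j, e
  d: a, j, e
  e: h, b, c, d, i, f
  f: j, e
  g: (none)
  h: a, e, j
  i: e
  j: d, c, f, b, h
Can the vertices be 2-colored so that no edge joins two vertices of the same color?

Color {b, c, d, f, g, h, i} black and {a, e, j} white. No edge joins two same-colored vertices, so the graph is bipartite.

Yes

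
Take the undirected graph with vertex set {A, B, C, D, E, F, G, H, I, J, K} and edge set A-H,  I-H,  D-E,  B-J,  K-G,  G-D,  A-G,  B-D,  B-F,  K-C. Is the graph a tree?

Yes

The graph has 11 vertices and 10 edges.
Connected and |E| = |V| - 1, which characterizes a tree.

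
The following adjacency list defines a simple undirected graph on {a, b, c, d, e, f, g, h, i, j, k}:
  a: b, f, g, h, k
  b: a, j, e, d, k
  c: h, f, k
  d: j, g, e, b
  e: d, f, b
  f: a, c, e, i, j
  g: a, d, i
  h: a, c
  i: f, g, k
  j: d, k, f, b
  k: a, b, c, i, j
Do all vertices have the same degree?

Degrees: a:5, b:5, c:3, d:4, e:3, f:5, g:3, h:2, i:3, j:4, k:5
Degrees are not all equal (e.g. deg(h)=2 but deg(a)=5); not regular.

No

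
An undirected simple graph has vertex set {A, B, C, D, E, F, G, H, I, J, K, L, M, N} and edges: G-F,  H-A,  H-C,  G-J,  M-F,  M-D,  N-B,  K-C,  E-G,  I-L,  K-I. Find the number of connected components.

Component: {B, N}
Component: {A, C, H, I, K, L}
Component: {D, E, F, G, J, M}

3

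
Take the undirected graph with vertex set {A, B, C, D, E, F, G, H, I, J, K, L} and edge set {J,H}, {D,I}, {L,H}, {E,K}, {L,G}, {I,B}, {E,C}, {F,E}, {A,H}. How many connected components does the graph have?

3

Component: {B, D, I}
Component: {C, E, F, K}
Component: {A, G, H, J, L}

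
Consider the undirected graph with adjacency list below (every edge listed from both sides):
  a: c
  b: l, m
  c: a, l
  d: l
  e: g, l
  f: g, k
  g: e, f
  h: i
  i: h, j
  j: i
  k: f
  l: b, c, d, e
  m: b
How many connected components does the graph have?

Component: {h, i, j}
Component: {a, b, c, d, e, f, g, k, l, m}

2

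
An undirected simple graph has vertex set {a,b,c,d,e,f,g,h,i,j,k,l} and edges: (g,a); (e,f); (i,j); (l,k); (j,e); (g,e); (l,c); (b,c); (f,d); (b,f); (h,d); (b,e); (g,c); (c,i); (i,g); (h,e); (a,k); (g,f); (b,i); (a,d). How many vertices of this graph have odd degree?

4

Degrees: a:3, b:4, c:4, d:3, e:5, f:4, g:5, h:2, i:4, j:2, k:2, l:2
Odd-degree vertices: a, d, e, g.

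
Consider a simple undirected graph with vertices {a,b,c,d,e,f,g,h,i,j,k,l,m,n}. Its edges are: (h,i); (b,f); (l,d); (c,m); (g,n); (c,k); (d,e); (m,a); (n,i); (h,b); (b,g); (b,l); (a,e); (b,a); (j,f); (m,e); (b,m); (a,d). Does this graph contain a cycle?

Yes

The graph has 14 vertices, 18 edges, and 1 connected component.
One cycle is d-l-b-m-e-d.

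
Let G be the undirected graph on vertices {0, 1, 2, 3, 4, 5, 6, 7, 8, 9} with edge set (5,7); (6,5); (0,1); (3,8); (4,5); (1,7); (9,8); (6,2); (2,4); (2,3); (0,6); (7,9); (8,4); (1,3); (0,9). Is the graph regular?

Degrees: 0:3, 1:3, 2:3, 3:3, 4:3, 5:3, 6:3, 7:3, 8:3, 9:3
Every vertex has degree 3, so the graph is 3-regular.

Yes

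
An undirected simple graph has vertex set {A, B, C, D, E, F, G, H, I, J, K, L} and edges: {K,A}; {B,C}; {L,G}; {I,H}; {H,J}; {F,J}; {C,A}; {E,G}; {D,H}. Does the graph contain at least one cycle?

|V| = 12, |E| = 9, number of components = 3.
Since 9 = 12 - 3, the graph is a forest and contains no cycle.

No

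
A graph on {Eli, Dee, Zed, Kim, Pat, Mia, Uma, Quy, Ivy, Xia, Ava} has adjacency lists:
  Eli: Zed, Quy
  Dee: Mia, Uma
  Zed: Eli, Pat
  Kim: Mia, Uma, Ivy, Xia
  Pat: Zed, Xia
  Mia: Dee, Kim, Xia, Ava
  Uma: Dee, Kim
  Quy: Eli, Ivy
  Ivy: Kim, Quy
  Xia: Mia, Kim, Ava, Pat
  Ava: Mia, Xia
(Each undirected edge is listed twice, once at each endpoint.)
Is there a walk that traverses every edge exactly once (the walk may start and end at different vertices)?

Degrees: Eli:2, Dee:2, Zed:2, Kim:4, Pat:2, Mia:4, Uma:2, Quy:2, Ivy:2, Xia:4, Ava:2
Odd-degree vertices: none (0 total).
The non-isolated vertices are connected and exactly 0 have odd degree, so an Eulerian trail exists.

Yes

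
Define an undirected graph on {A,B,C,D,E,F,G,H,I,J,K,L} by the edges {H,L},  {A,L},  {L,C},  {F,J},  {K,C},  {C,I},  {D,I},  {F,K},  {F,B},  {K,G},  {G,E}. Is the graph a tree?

Yes

The graph has 12 vertices and 11 edges.
Connected and |E| = |V| - 1, which characterizes a tree.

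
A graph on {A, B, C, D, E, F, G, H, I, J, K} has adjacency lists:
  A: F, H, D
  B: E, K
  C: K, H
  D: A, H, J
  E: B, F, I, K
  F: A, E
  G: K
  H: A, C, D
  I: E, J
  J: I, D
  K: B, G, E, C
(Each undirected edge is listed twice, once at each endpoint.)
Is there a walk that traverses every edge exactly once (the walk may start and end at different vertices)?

Degrees: A:3, B:2, C:2, D:3, E:4, F:2, G:1, H:3, I:2, J:2, K:4
Odd-degree vertices: A, D, G, H (4 total).
With 4 odd-degree vertices (more than two), no single trail can use every edge.

No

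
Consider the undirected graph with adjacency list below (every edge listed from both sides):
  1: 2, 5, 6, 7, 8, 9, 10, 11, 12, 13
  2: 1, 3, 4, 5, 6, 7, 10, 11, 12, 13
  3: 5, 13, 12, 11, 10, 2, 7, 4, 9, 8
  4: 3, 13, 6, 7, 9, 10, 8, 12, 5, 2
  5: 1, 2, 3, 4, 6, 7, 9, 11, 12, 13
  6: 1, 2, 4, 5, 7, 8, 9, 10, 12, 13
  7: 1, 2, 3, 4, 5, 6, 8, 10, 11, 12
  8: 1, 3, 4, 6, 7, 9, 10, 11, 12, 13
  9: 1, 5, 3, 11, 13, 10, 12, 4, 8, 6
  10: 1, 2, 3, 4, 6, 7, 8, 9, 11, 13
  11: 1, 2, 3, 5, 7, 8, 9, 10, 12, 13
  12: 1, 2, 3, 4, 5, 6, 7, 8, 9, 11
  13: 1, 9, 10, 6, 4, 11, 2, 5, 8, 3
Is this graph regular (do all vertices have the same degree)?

Yes

Degrees: 1:10, 2:10, 3:10, 4:10, 5:10, 6:10, 7:10, 8:10, 9:10, 10:10, 11:10, 12:10, 13:10
Every vertex has degree 10, so the graph is 10-regular.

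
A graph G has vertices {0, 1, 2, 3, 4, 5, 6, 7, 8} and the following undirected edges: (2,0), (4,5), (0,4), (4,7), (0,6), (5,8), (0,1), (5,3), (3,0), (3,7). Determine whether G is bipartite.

A valid 2-coloring puts {1, 2, 3, 4, 6, 8} on one side and {0, 5, 7} on the other; every edge crosses between the two sides.

Yes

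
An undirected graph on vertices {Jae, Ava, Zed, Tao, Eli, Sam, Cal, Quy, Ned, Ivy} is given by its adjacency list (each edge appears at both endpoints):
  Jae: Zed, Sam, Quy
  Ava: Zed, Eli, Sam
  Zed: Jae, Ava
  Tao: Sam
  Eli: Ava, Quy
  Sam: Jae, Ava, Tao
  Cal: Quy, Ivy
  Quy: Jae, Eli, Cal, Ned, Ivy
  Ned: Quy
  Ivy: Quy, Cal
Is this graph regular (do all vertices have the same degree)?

No

Degrees: Jae:3, Ava:3, Zed:2, Tao:1, Eli:2, Sam:3, Cal:2, Quy:5, Ned:1, Ivy:2
Vertex Tao has degree 1 while Quy has degree 5, so the graph is not regular.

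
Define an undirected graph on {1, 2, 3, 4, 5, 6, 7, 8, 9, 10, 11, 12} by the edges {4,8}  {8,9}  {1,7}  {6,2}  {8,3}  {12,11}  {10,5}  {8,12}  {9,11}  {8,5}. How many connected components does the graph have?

3

Component: {1, 7}
Component: {2, 6}
Component: {3, 4, 5, 8, 9, 10, 11, 12}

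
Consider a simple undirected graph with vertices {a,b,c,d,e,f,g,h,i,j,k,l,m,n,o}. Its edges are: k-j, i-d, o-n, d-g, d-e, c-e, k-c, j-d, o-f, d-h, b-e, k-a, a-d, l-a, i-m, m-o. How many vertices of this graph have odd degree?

10

Degrees: a:3, b:1, c:2, d:6, e:3, f:1, g:1, h:1, i:2, j:2, k:3, l:1, m:2, n:1, o:3
Odd-degree vertices: a, b, e, f, g, h, k, l, n, o.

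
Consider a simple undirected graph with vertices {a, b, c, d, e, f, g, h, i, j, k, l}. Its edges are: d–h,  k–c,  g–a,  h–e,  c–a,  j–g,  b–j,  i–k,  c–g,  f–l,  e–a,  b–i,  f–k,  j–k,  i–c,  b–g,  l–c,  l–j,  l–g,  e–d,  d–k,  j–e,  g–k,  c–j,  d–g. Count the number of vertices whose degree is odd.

Degrees: a:3, b:3, c:6, d:4, e:4, f:2, g:7, h:2, i:3, j:6, k:6, l:4
Odd-degree vertices: a, b, g, i.

4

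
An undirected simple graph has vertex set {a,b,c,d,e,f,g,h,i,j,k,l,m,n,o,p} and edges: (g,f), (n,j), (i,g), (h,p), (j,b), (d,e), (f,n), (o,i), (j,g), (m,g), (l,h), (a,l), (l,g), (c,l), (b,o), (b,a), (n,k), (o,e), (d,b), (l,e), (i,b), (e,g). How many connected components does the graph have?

1

Component: {a, b, c, d, e, f, g, h, i, j, k, l, m, n, o, p}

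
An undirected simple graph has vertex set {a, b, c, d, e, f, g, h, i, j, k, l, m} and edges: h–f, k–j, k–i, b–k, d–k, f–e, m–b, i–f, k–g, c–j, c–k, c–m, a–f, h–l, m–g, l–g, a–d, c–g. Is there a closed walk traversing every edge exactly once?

No

Degrees: a:2, b:2, c:4, d:2, e:1, f:4, g:4, h:2, i:2, j:2, k:6, l:2, m:3
Vertices with odd degree: e, m. An Eulerian circuit requires all degrees even.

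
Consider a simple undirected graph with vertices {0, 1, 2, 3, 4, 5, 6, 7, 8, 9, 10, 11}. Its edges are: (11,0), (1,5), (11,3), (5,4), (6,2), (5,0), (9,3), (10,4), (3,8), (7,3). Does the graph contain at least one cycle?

No

|V| = 12, |E| = 10, number of components = 2.
A forest on 12 vertices with 2 components has exactly 10 edges, which matches — so no cycle.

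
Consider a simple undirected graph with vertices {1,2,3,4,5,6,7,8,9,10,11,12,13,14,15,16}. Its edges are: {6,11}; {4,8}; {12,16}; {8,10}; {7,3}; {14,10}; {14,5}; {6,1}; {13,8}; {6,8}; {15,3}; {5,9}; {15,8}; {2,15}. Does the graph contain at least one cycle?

The graph has 16 vertices, 14 edges, and 2 connected components.
Since 14 = 16 - 2, the graph is a forest and contains no cycle.

No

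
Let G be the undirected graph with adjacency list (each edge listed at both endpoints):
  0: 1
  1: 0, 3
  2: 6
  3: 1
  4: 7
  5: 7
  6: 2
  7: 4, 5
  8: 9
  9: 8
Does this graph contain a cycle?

|V| = 10, |E| = 6, number of components = 4.
Since 6 = 10 - 4, the graph is a forest and contains no cycle.

No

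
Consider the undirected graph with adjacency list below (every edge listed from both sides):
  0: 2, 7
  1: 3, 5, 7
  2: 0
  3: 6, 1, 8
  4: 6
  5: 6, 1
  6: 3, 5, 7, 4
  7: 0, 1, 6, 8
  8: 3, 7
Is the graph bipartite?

A valid 2-coloring puts {2, 3, 4, 5, 7} on one side and {0, 1, 6, 8} on the other; every edge crosses between the two sides.

Yes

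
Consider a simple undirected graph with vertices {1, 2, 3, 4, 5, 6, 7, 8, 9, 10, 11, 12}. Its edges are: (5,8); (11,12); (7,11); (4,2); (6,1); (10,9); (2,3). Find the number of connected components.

5

Component: {1, 6}
Component: {5, 8}
Component: {9, 10}
Component: {2, 3, 4}
Component: {7, 11, 12}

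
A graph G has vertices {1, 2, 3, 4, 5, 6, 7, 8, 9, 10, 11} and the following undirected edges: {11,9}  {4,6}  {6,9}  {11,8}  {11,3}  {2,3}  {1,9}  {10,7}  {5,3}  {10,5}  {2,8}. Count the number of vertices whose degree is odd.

Degrees: 1:1, 2:2, 3:3, 4:1, 5:2, 6:2, 7:1, 8:2, 9:3, 10:2, 11:3
Odd-degree vertices: 1, 3, 4, 7, 9, 11.

6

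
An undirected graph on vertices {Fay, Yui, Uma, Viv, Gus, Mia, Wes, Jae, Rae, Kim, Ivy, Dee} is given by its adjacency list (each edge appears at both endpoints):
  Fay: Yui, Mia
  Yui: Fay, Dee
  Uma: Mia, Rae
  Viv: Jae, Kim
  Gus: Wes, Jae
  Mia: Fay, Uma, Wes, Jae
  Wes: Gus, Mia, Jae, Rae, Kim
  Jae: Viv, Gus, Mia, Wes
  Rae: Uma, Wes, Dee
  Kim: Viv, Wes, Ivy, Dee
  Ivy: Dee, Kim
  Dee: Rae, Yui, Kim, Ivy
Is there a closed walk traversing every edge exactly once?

No

Degrees: Fay:2, Yui:2, Uma:2, Viv:2, Gus:2, Mia:4, Wes:5, Jae:4, Rae:3, Kim:4, Ivy:2, Dee:4
Vertices with odd degree: Wes, Rae. An Eulerian circuit requires all degrees even.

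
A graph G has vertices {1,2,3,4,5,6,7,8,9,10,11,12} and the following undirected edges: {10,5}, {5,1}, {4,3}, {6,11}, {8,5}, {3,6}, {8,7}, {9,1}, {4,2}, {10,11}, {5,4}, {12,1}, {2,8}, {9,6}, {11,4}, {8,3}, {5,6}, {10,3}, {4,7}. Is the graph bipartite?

Yes

Color {2, 3, 5, 7, 9, 11, 12} black and {1, 4, 6, 8, 10} white. No edge joins two same-colored vertices, so the graph is bipartite.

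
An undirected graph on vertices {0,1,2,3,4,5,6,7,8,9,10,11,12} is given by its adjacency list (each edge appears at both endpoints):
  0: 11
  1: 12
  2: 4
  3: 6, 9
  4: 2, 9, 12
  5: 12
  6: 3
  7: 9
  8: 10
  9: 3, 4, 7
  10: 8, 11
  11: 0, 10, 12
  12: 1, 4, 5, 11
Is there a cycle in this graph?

The graph has 13 vertices, 12 edges, and 1 connected component.
A forest on 13 vertices with 1 component has exactly 12 edges, which matches — so no cycle.

No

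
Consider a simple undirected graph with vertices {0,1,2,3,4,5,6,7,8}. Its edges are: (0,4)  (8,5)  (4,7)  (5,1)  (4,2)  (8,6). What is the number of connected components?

Component: {3}
Component: {0, 2, 4, 7}
Component: {1, 5, 6, 8}

3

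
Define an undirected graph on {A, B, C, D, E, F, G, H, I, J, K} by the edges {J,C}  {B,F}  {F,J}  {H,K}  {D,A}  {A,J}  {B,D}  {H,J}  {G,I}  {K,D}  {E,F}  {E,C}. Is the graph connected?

No

Component: {G, I}
Component: {A, B, C, D, E, F, H, J, K}
No edge joins these 2 groups, so the graph is disconnected.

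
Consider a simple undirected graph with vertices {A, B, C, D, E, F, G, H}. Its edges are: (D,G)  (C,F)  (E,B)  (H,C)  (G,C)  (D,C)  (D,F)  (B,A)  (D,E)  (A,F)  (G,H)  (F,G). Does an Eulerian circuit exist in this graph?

Degrees: A:2, B:2, C:4, D:4, E:2, F:4, G:4, H:2
All degrees are even and the non-isolated vertices are connected — an Eulerian circuit exists.

Yes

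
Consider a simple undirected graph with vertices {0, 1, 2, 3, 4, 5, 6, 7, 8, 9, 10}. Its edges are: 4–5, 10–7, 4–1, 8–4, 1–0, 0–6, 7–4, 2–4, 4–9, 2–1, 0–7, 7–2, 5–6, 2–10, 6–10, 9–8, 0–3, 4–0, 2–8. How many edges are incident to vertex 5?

2

Neighbors of 5: 4, 6.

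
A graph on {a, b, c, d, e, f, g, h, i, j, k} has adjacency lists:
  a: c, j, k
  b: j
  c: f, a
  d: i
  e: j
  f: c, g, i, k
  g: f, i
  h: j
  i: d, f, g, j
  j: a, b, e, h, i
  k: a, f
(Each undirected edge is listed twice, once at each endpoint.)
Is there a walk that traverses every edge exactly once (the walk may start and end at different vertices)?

No

Degrees: a:3, b:1, c:2, d:1, e:1, f:4, g:2, h:1, i:4, j:5, k:2
Odd-degree vertices: a, b, d, e, h, j (6 total).
With 6 odd-degree vertices (more than two), no single trail can use every edge.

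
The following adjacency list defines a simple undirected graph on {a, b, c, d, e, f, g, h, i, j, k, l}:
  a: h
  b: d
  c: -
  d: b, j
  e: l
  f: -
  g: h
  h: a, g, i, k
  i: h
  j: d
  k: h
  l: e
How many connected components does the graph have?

5

Component: {c}
Component: {f}
Component: {e, l}
Component: {b, d, j}
Component: {a, g, h, i, k}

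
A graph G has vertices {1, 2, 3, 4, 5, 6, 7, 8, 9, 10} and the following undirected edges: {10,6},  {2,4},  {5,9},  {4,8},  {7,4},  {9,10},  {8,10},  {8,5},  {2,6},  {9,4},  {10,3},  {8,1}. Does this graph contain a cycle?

The graph has 10 vertices, 12 edges, and 1 connected component.
Since 12 > 10 - 1, a cycle must exist; for instance 10-9-4-2-6-10.

Yes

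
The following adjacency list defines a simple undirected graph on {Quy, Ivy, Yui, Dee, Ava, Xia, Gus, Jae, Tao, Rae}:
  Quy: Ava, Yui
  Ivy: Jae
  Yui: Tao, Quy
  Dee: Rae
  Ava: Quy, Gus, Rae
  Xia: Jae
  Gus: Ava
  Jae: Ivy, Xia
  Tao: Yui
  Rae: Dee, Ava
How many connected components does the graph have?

Component: {Ivy, Xia, Jae}
Component: {Quy, Yui, Dee, Ava, Gus, Tao, Rae}

2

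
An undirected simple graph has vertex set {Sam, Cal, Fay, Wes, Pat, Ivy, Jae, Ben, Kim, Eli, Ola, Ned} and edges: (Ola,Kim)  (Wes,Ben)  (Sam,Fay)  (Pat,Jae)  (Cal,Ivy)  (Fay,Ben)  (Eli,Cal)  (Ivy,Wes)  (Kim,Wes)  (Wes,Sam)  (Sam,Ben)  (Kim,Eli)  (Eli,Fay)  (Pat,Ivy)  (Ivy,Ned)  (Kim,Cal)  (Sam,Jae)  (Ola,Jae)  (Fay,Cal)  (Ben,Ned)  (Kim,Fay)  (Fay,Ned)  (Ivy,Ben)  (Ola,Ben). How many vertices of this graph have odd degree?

6

Degrees: Sam:4, Cal:4, Fay:6, Wes:4, Pat:2, Ivy:5, Jae:3, Ben:6, Kim:5, Eli:3, Ola:3, Ned:3
Odd-degree vertices: Ivy, Jae, Kim, Eli, Ola, Ned.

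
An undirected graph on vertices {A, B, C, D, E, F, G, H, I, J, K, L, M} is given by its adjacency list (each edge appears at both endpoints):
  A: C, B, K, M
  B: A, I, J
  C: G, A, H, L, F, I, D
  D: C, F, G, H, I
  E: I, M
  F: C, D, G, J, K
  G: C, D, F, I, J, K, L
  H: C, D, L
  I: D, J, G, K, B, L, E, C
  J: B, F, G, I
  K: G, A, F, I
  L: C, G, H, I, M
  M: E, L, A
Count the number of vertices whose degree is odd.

8

Degrees: A:4, B:3, C:7, D:5, E:2, F:5, G:7, H:3, I:8, J:4, K:4, L:5, M:3
Odd-degree vertices: B, C, D, F, G, H, L, M.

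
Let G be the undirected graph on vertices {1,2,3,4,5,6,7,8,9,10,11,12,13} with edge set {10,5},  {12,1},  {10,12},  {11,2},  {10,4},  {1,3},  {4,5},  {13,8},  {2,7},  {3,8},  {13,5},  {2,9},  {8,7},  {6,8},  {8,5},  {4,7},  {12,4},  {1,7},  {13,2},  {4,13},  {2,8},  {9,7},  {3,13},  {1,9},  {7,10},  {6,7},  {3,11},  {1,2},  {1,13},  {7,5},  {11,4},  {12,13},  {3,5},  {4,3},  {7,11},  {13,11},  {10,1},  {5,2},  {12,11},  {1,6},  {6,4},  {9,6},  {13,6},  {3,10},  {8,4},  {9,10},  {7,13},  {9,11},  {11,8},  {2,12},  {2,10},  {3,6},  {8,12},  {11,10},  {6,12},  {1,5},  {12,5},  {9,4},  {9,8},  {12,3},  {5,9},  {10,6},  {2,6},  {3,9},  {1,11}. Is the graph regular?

Degrees: 1:10, 2:10, 3:10, 4:10, 5:10, 6:10, 7:10, 8:10, 9:10, 10:10, 11:10, 12:10, 13:10
Every vertex has degree 10, so the graph is 10-regular.

Yes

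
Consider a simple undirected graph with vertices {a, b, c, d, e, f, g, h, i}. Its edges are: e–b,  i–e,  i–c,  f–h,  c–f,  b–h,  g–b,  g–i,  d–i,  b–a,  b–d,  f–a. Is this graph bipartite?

Yes

A valid 2-coloring puts {b, f, i} on one side and {a, c, d, e, g, h} on the other; every edge crosses between the two sides.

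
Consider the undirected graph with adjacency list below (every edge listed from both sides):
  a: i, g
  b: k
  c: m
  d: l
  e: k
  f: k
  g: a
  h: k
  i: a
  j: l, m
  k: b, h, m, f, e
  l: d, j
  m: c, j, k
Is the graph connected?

Component: {a, g, i}
Component: {b, c, d, e, f, h, j, k, l, m}
There are 2 separate components, so the graph is not connected.

No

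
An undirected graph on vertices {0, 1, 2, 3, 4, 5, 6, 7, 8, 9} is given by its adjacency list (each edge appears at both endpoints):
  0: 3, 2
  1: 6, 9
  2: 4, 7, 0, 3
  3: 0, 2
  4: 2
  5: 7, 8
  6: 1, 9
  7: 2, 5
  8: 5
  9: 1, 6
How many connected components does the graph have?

Component: {1, 6, 9}
Component: {0, 2, 3, 4, 5, 7, 8}

2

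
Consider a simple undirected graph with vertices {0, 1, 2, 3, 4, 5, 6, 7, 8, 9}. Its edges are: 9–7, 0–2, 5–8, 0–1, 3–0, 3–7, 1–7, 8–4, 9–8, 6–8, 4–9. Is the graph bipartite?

No

8-4-9-8 is an odd cycle (length 3), and a bipartite graph can contain only even cycles.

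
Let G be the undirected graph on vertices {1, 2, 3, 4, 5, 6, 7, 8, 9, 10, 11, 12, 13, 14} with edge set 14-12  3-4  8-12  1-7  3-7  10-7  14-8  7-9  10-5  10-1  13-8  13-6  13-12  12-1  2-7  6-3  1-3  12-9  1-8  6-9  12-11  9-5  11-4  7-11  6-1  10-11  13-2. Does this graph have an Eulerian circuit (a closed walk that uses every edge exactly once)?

Degrees: 1:6, 2:2, 3:4, 4:2, 5:2, 6:4, 7:6, 8:4, 9:4, 10:4, 11:4, 12:6, 13:4, 14:2
Every vertex has even degree and the edges form a single connected piece, so an Eulerian circuit exists.

Yes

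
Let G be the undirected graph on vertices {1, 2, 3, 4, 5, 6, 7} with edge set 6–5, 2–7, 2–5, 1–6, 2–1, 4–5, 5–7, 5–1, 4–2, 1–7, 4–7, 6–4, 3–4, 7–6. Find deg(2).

Neighbors of 2: 1, 4, 5, 7.

4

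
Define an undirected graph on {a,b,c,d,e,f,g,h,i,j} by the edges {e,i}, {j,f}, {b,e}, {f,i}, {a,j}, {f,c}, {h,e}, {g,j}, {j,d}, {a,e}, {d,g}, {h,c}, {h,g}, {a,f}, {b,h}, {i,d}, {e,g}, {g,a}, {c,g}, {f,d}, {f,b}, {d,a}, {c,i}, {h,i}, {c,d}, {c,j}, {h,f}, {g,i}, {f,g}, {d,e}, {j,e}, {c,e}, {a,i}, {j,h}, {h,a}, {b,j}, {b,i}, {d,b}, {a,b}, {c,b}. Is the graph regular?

Yes

Degrees: a:8, b:8, c:8, d:8, e:8, f:8, g:8, h:8, i:8, j:8
Every vertex has degree 8, so the graph is 8-regular.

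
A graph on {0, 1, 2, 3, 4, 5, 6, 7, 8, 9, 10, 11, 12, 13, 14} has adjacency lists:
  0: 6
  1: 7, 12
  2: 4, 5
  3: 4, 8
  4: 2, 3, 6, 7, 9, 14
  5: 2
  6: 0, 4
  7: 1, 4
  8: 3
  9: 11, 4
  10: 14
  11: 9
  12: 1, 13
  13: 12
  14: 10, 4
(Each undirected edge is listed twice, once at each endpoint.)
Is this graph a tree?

Yes

The graph has 15 vertices and 14 edges.
It is connected with exactly 14 edges, hence acyclic — it is a tree.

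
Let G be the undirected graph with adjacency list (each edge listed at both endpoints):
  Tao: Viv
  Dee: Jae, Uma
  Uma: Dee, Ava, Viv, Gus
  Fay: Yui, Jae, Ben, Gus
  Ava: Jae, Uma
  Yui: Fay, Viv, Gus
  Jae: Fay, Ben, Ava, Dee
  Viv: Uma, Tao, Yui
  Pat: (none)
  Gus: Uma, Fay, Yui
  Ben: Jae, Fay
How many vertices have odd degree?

4

Degrees: Tao:1, Dee:2, Uma:4, Fay:4, Ava:2, Yui:3, Jae:4, Viv:3, Pat:0, Gus:3, Ben:2
Odd-degree vertices: Tao, Yui, Viv, Gus.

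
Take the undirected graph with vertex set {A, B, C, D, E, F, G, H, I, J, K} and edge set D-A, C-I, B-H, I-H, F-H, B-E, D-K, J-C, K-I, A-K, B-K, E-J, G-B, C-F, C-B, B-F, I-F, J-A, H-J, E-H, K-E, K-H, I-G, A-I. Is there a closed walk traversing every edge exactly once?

Yes

Degrees: A:4, B:6, C:4, D:2, E:4, F:4, G:2, H:6, I:6, J:4, K:6
Every vertex has even degree and the edges form a single connected piece, so an Eulerian circuit exists.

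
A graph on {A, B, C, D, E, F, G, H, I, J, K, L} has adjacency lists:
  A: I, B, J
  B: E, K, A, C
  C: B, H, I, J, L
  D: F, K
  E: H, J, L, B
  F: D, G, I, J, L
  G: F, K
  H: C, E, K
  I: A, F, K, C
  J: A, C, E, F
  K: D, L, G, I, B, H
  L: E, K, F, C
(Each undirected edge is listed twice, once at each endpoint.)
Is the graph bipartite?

Color {B, D, G, H, I, J, L} black and {A, C, E, F, K} white. No edge joins two same-colored vertices, so the graph is bipartite.

Yes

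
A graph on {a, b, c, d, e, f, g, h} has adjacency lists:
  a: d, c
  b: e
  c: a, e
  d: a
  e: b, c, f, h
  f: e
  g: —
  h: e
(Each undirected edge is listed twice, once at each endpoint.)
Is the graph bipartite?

Partition the vertices as {b, c, d, f, g, h} vs {a, e}. Each listed edge has one endpoint in each part, so the graph is bipartite.

Yes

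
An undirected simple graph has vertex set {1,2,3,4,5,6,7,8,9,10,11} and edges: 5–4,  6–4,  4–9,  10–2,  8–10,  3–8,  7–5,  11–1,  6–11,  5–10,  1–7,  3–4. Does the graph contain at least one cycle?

|V| = 11, |E| = 12, number of components = 1.
Since 12 > 11 - 1, a cycle must exist; for instance 5-4-3-8-10-5.

Yes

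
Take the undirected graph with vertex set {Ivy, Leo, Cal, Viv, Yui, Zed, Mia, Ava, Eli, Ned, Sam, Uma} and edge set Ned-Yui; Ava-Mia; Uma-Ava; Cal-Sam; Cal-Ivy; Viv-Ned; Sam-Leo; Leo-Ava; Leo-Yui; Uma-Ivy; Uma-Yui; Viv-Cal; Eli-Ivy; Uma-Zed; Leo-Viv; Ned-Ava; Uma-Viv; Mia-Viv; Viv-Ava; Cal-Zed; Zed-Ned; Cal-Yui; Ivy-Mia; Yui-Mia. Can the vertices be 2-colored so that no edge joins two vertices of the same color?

The cycle Viv-Ava-Uma-Viv has length 3, which is odd, so the graph is not bipartite.

No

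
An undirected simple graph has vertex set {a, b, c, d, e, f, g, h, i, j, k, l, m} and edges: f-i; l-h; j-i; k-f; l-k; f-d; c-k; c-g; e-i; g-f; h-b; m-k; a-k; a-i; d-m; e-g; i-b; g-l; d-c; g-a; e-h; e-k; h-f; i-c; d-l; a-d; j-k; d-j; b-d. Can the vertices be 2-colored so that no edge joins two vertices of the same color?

Yes

Color {d, g, h, i, k} black and {a, b, c, e, f, j, l, m} white. No edge joins two same-colored vertices, so the graph is bipartite.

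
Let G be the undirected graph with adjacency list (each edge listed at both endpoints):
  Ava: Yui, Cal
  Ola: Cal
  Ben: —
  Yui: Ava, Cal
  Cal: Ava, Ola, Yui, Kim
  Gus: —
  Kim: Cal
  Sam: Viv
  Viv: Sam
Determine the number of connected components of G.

4

Component: {Ben}
Component: {Gus}
Component: {Sam, Viv}
Component: {Ava, Ola, Yui, Cal, Kim}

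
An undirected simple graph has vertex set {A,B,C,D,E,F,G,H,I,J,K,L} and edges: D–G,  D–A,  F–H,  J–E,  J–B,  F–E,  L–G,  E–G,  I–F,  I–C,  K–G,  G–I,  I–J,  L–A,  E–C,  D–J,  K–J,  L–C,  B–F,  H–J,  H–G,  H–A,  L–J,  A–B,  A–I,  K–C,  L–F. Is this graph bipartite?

Yes

Partition the vertices as {B, D, E, H, I, K, L} vs {A, C, F, G, J}. Each listed edge has one endpoint in each part, so the graph is bipartite.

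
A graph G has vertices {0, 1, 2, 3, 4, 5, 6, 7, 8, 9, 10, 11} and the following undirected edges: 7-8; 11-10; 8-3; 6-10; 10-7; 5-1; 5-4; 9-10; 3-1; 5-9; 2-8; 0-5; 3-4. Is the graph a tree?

|V| = 12, |E| = 13.
A tree on 12 vertices has exactly 11 edges; this graph has 13, so it contains a cycle and is not a tree.

No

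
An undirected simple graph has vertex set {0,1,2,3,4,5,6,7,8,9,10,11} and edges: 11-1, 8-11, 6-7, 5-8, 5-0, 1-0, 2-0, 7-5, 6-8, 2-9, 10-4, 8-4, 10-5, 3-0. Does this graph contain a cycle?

Yes

The graph has 12 vertices, 14 edges, and 1 connected component.
One cycle is 0-5-8-11-1-0.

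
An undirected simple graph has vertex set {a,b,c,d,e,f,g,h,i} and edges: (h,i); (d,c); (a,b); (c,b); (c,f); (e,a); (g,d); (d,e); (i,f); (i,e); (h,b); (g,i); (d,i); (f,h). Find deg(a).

Neighbors of a: b, e.

2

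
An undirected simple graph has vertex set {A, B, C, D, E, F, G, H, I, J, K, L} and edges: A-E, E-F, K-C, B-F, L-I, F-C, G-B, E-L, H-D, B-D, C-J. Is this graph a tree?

The graph has 12 vertices and 11 edges.
Connected and |E| = |V| - 1, which characterizes a tree.

Yes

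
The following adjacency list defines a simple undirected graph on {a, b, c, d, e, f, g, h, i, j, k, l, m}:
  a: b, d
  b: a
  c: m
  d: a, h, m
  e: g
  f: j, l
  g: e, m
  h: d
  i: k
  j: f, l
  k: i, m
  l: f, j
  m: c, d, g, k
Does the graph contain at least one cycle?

The graph has 13 vertices, 12 edges, and 2 connected components.
One cycle is f-l-j-f.

Yes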